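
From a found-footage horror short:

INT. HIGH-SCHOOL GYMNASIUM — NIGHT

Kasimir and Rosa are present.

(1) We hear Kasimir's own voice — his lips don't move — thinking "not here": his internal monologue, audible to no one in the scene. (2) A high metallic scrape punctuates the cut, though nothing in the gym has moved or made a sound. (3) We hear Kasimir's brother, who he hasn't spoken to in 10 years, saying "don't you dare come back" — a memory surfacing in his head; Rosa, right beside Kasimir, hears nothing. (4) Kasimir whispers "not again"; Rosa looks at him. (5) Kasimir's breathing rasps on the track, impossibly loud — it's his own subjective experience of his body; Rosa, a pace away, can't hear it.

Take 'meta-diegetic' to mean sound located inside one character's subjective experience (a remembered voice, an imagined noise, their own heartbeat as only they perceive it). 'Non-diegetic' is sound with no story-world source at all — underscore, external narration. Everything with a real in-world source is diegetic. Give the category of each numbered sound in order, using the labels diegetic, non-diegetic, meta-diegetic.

meta-diegetic, non-diegetic, meta-diegetic, diegetic, meta-diegetic

(1) is meta-diegetic: internal monologue — inside Kasimir's mind, not spoken into the scene.
(2) nothing in the scene produces it; it's an accent added for the audience → non-diegetic.
Sound (3): the voice is a memory playing only inside Kasimir's mind; Rosa can't hear it, so meta-diegetic.
(4) on-screen dialogue — Kasimir speaks and Rosa is there to hear → diegetic.
(5) it's Kasimir's internal bodily sensation rendered as sound; only Kasimir 'hears' it → meta-diegetic.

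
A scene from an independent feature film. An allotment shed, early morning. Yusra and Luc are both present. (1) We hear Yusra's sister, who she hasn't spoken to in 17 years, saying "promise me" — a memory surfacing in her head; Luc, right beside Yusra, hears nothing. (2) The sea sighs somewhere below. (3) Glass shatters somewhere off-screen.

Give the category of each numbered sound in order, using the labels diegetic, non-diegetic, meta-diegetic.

meta-diegetic, diegetic, diegetic

(1) it's Yusra's recollection rendered as sound; the other character can't hear it → meta-diegetic.
Sound (2): the sea is part of the location's real environment, so diegetic.
Sound (3): the sound comes from glass physically present in the location, so diegetic.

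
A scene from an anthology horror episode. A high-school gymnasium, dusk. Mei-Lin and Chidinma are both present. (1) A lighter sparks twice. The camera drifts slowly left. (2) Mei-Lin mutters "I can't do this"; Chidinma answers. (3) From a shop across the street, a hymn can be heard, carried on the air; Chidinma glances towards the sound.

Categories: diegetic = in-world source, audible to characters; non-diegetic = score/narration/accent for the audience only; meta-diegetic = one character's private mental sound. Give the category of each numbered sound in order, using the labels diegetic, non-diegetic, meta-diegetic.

diegetic, diegetic, diegetic

Sound (1): an in-world source (a lighter); characters could hear it, so diegetic.
Sound (2): on-screen dialogue — Mei-Lin speaks and Chidinma is there to hear, so diegetic.
(3) off-screen diegetic: the source is out of frame but still in the story's space → diegetic.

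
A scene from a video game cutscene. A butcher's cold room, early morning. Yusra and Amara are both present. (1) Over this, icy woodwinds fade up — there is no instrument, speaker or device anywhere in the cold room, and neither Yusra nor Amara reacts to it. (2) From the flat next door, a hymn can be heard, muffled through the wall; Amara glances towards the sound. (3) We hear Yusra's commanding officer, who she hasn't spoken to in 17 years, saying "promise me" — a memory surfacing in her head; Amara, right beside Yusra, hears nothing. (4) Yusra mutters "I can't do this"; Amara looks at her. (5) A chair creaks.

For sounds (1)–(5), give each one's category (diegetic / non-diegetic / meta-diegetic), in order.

Sound (1): it has no source in the story world and no character can hear it — it's underscore, so non-diegetic.
(2) off-screen diegetic: the source is out of frame but still in the story's space → diegetic.
(3) the voice is a memory playing only inside Yusra's mind; Amara can't hear it → meta-diegetic.
(4) Yusra is a character speaking aloud in the scene → diegetic.
Sound (5): an in-world source (a chair); characters could hear it, so diegetic.

non-diegetic, diegetic, meta-diegetic, diegetic, diegetic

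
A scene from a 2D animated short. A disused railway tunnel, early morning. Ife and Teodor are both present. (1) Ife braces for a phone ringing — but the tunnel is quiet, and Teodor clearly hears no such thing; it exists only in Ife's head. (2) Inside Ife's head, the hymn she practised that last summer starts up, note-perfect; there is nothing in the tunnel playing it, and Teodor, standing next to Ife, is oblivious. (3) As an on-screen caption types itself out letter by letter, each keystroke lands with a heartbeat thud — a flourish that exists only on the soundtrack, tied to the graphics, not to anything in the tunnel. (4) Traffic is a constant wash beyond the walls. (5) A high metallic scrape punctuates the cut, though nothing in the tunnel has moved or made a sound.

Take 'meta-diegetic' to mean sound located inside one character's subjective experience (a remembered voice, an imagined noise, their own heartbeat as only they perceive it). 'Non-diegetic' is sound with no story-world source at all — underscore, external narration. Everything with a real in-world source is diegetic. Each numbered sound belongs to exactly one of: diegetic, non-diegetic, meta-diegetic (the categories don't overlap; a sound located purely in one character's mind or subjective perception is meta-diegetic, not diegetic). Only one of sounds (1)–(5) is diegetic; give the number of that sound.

(1) is meta-diegetic: the sound is imagined by Ife; nothing in the story world is producing it and Teodor can't hear it.
(2) it lives in Ife's subjectivity, not in the tunnel → meta-diegetic.
(3) is non-diegetic: sound married to a title/caption — outside the diegesis by definition.
Sound (4): it's the actual ambient sound of the location, so diegetic.
Sound (5): an editorial stinger — it belongs to the cut, not the story world, so non-diegetic.
Only (4) is diegetic.

4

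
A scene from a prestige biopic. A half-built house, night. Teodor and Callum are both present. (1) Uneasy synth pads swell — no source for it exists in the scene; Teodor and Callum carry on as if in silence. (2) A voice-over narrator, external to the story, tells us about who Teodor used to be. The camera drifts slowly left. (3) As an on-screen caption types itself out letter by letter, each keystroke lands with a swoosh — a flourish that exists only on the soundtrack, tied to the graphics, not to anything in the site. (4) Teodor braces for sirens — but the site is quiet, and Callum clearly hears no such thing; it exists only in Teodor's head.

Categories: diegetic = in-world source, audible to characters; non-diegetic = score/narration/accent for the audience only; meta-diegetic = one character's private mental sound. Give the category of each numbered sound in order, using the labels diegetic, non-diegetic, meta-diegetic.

Sound (1): it has no source in the story world and no character can hear it — it's underscore, so non-diegetic.
(2) is non-diegetic: commentary laid over the scene from outside the fiction.
(3) is non-diegetic: it accompanies on-screen graphics, not anything inside the story world.
(4) is meta-diegetic: the sound is imagined by Teodor; nothing in the story world is producing it and Callum can't hear it.

non-diegetic, non-diegetic, non-diegetic, meta-diegetic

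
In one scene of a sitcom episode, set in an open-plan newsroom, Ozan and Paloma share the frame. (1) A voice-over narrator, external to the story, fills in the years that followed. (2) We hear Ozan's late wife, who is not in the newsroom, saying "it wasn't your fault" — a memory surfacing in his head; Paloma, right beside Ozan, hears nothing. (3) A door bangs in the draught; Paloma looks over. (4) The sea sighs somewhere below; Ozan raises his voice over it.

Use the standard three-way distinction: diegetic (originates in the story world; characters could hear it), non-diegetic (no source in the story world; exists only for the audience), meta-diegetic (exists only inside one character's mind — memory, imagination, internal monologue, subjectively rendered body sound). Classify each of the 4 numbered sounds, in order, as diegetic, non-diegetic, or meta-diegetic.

(1) commentary laid over the scene from outside the fiction → non-diegetic.
(2) it's Ozan's recollection rendered as sound; the other character can't hear it → meta-diegetic.
(3) a door is a real object/event in the scene's world → diegetic.
Sound (4): it's the actual ambient sound of the location, so diegetic.

non-diegetic, meta-diegetic, diegetic, diegetic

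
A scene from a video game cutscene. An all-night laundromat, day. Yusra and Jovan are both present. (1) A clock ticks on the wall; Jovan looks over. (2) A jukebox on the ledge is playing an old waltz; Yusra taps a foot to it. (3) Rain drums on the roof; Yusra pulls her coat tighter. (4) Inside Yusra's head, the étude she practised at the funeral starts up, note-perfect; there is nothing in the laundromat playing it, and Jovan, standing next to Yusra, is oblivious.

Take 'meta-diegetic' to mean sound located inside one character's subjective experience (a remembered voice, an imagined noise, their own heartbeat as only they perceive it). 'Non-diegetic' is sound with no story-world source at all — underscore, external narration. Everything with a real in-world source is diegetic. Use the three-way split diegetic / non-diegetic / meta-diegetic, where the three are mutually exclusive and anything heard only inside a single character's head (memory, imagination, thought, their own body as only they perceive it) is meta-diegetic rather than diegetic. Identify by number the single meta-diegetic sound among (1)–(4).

(1) a clock is a real object/event in the scene's world → diegetic.
Sound (2): source music from a jukebox, which exists in the story world, so diegetic.
Sound (3): it's the actual ambient sound of the location, so diegetic.
(4) is meta-diegetic: remembered music, private to Yusra — Jovan is oblivious because it isn't in the room.
Only (4) is meta-diegetic.

4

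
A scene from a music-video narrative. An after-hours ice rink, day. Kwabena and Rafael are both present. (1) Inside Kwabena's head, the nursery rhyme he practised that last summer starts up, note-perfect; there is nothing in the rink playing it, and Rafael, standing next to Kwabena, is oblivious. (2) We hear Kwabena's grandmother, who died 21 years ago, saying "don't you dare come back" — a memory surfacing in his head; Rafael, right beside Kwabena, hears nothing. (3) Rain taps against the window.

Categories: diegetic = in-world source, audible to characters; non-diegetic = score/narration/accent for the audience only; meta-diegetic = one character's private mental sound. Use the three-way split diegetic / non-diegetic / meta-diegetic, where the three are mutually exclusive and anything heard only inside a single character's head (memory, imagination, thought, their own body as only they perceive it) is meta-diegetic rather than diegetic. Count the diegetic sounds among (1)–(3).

Sound (1): it lives in Kwabena's subjectivity, not in the rink, so meta-diegetic.
(2) is meta-diegetic: a remembered line, private to Kwabena — not present in the room, not audible to Rafael.
Sound (3): ambient/room sound belonging to the story's physical space, so diegetic.
So 1 of the 3 is diegetic: (3).

1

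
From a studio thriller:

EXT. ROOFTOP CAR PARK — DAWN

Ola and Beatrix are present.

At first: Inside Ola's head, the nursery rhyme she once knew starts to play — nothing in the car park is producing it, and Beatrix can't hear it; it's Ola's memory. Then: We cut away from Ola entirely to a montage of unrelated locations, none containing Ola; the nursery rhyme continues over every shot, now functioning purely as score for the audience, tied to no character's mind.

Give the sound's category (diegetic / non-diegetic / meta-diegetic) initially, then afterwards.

Initially: the music lives inside Ola's mind alone; Beatrix can't hear it → meta-diegetic.
Afterwards: once it plays over shots Ola isn't in, detached from any character's subjectivity, it's conventional underscore → non-diegetic.

meta-diegetic, non-diegetic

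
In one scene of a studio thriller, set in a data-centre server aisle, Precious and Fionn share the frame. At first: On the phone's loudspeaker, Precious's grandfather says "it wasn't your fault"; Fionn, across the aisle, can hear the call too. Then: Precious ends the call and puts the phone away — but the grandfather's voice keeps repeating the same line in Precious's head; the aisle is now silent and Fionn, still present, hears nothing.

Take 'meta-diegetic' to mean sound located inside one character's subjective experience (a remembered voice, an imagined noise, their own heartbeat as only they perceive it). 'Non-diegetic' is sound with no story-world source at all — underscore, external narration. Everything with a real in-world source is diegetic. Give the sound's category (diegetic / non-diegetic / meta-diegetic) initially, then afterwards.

Initially: the loudspeaker is an in-world source; both Precious and Fionn hear the call → diegetic.
Afterwards: with the phone off, the voice continues only as Precious's private mental replay — Fionn can't hear it → meta-diegetic.

diegetic, meta-diegetic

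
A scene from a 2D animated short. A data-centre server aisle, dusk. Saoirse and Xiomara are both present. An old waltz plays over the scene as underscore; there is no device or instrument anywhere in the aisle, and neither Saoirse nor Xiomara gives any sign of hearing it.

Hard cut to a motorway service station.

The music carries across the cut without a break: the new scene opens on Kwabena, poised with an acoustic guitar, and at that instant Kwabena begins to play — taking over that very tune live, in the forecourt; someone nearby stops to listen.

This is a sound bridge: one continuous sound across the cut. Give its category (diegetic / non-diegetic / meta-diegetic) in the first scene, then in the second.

Scene one: there's no in-world source anywhere and no character hears it — underscore for the audience only → non-diegetic.
Scene two: from the moment Kwabena starts playing, the tune is being performed on an acoustic guitar inside the story world and another character hears it → diegetic.

non-diegetic, diegetic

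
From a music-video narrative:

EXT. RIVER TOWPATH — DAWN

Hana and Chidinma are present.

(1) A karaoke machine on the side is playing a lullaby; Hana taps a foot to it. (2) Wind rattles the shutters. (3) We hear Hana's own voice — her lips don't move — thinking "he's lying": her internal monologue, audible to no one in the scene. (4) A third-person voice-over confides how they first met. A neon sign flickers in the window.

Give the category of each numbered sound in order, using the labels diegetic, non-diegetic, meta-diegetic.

diegetic, diegetic, meta-diegetic, non-diegetic

Sound (1): a karaoke machine is a physical source in the scene and Hana reacts to it, so diegetic.
Sound (2): ambient/room sound belonging to the story's physical space, so diegetic.
(3) is meta-diegetic: it's Hana's unspoken thought, heard only by the audience via her subjectivity.
(4) commentary laid over the scene from outside the fiction → non-diegetic.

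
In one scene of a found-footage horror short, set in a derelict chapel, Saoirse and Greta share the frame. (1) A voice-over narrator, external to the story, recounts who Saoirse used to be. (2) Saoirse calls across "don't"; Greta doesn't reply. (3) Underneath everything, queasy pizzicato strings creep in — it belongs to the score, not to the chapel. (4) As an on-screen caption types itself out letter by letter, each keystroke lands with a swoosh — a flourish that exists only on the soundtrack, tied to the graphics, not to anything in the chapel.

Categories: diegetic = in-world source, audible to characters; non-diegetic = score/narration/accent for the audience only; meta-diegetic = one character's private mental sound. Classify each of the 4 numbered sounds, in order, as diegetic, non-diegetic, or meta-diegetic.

non-diegetic, diegetic, non-diegetic, non-diegetic

(1) external voice-over — not a character, not heard by anyone in the scene → non-diegetic.
Sound (2): Saoirse is a character speaking aloud in the scene, so diegetic.
(3) score with no on-screen or off-screen source; it exists for the audience alone → non-diegetic.
Sound (4): it accompanies on-screen graphics, not anything inside the story world, so non-diegetic.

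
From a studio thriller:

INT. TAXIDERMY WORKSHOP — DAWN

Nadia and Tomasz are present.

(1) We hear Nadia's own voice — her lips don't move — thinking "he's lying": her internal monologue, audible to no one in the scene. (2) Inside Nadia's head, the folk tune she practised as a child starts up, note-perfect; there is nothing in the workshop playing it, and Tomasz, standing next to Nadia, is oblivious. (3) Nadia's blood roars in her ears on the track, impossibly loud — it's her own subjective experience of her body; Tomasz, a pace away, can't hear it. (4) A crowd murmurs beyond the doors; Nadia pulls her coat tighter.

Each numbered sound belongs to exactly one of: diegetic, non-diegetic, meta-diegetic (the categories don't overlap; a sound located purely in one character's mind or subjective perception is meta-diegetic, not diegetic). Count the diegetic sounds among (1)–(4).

1

(1) is meta-diegetic: Nadia's thought-voice: a private mental sound no other character can hear.
Sound (2): it lives in Nadia's subjectivity, not in the workshop, so meta-diegetic.
(3) is meta-diegetic: point-of-audition from inside Nadia's body; not a sound in the room.
Sound (4): ambient/room sound belonging to the story's physical space, so diegetic.
Diegetic: (4) — that's 1.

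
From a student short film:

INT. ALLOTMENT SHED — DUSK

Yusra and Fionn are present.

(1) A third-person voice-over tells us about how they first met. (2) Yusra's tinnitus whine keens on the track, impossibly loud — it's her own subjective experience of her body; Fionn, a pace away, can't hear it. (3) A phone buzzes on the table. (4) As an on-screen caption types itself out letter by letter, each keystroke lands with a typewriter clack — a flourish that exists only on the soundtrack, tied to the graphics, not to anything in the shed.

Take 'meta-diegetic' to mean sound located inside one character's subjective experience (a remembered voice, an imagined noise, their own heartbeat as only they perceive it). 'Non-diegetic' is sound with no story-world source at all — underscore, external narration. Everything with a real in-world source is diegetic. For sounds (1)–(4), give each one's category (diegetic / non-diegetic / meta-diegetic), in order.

non-diegetic, meta-diegetic, diegetic, non-diegetic

(1) commentary laid over the scene from outside the fiction → non-diegetic.
(2) is meta-diegetic: point-of-audition from inside Yusra's body; not a sound in the room.
(3) is diegetic: a phone is a real object/event in the scene's world.
Sound (4): sound married to a title/caption — outside the diegesis by definition, so non-diegetic.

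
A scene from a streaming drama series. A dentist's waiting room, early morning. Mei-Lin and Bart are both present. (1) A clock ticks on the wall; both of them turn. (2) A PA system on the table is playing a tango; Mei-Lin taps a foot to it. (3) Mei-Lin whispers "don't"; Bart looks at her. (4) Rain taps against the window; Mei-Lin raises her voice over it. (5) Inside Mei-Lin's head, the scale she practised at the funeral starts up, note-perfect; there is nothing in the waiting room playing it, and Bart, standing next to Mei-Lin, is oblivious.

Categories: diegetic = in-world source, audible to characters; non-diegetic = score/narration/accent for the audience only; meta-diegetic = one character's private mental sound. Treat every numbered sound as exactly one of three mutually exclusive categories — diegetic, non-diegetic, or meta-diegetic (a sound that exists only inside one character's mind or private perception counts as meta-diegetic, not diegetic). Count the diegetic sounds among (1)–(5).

(1) a clock is a real object/event in the scene's world → diegetic.
(2) is diegetic: a PA system is a physical source in the scene and Mei-Lin reacts to it.
Sound (3): on-screen dialogue — Mei-Lin speaks and Bart is there to hear, so diegetic.
(4) it's the actual ambient sound of the location → diegetic.
Sound (5): remembered music, private to Mei-Lin — Bart is oblivious because it isn't in the room, so meta-diegetic.
Diegetic: (1), (2), (3), (4) — that's 4.

4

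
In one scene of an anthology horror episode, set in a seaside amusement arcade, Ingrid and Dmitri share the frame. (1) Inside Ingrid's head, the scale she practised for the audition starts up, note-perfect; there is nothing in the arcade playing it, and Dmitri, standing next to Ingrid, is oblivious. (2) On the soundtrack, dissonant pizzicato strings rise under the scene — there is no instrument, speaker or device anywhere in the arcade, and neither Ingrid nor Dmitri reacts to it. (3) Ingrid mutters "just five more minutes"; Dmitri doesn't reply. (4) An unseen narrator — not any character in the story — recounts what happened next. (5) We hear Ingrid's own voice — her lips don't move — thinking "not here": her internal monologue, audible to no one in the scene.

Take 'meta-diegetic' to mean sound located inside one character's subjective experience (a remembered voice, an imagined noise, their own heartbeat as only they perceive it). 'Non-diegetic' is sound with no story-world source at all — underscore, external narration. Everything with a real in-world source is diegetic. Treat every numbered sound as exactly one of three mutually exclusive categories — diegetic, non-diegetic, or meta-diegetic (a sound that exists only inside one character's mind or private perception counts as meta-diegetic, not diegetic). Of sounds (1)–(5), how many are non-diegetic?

Sound (1): remembered music, private to Ingrid — Dmitri is oblivious because it isn't in the room, so meta-diegetic.
(2) is non-diegetic: it has no source in the story world and no character can hear it — it's underscore.
(3) spoken by a character present in the story world → diegetic.
Sound (4): commentary laid over the scene from outside the fiction, so non-diegetic.
(5) it's Ingrid's unspoken thought, heard only by the audience via her subjectivity → meta-diegetic.
So 2 of the 5 are non-diegetic: (2), (4).

2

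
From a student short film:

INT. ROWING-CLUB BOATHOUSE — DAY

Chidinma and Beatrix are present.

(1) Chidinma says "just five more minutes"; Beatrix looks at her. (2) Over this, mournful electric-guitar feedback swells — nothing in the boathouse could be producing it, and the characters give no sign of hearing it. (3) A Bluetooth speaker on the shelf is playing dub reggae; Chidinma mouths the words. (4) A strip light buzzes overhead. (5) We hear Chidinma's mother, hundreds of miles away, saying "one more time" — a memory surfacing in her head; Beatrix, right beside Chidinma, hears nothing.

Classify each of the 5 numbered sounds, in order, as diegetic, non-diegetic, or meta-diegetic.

Sound (1): Chidinma is a character speaking aloud in the scene, so diegetic.
(2) is non-diegetic: it has no source in the story world and no character can hear it — it's underscore.
Sound (3): source music from a Bluetooth speaker, which exists in the story world, so diegetic.
Sound (4): ambient/room sound belonging to the story's physical space, so diegetic.
(5) it's Chidinma's recollection rendered as sound; the other character can't hear it → meta-diegetic.

diegetic, non-diegetic, diegetic, diegetic, meta-diegetic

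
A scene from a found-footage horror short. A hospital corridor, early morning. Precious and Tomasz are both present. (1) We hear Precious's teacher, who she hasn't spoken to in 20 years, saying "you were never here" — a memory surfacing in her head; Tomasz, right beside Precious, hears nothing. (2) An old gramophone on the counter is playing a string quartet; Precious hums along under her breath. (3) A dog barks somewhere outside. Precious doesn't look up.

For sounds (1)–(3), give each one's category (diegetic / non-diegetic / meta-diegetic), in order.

meta-diegetic, diegetic, diegetic

(1) is meta-diegetic: a remembered line, private to Precious — not present in the room, not audible to Tomasz.
(2) source music from an old gramophone, which exists in the story world → diegetic.
(3) an in-world source (a dog); characters could hear it → diegetic.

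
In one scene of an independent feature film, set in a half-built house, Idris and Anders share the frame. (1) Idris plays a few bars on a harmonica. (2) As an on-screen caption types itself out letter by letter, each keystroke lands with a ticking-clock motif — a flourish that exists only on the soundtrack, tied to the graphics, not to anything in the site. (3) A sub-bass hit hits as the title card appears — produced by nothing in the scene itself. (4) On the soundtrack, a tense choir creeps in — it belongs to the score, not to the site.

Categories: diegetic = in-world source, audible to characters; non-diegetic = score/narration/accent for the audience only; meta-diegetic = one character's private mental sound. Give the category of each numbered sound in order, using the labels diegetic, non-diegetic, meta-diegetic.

diegetic, non-diegetic, non-diegetic, non-diegetic

(1) a character is playing a harmonica on screen → diegetic.
(2) the caption isn't part of the story world, so neither is the sound tied to it → non-diegetic.
(3) an editorial stinger — it belongs to the cut, not the story world → non-diegetic.
(4) it has no source in the story world and no character can hear it — it's underscore → non-diegetic.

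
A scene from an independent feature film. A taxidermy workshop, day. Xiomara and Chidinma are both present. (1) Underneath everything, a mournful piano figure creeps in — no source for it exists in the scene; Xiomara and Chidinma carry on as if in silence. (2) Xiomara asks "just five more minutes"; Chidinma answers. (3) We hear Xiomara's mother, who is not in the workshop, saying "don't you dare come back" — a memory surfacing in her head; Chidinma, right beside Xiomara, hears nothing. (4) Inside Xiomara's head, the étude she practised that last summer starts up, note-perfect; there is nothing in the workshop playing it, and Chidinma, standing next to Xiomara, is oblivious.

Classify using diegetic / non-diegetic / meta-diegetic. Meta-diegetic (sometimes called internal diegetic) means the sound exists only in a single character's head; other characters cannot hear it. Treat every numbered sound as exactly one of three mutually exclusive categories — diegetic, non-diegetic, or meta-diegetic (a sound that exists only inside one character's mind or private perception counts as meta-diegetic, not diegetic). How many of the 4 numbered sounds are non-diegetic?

1

Sound (1): it has no source in the story world and no character can hear it — it's underscore, so non-diegetic.
Sound (2): on-screen dialogue — Xiomara speaks and Chidinma is there to hear, so diegetic.
Sound (3): a remembered line, private to Xiomara — not present in the room, not audible to Chidinma, so meta-diegetic.
(4) the music is a memory playing inside Xiomara's mind alone; no real-world source, Chidinma can't hear it → meta-diegetic.
So 1 of the 4 is non-diegetic: (1).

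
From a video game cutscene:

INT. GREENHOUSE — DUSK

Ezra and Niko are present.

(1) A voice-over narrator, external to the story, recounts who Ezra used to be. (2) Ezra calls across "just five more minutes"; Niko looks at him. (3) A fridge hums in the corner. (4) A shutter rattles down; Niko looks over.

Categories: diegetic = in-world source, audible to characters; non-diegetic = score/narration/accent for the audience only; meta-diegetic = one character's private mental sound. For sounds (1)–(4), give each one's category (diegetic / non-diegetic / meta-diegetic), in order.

Sound (1): commentary laid over the scene from outside the fiction, so non-diegetic.
(2) on-screen dialogue — Ezra speaks and Niko is there to hear → diegetic.
(3) is diegetic: ambient/room sound belonging to the story's physical space.
(4) is diegetic: the sound comes from a shutter physically present in the location.

non-diegetic, diegetic, diegetic, diegetic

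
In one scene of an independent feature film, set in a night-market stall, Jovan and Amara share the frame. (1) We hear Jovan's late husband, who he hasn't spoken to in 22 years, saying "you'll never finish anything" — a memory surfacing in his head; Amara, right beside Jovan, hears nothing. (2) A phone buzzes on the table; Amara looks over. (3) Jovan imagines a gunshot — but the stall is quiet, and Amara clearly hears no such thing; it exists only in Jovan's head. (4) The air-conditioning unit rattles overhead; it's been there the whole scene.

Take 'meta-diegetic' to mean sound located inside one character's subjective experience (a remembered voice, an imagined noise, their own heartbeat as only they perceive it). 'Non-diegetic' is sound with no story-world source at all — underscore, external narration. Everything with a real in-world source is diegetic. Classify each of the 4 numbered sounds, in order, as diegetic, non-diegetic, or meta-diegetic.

(1) is meta-diegetic: the voice is a memory playing only inside Jovan's mind; Amara can't hear it.
Sound (2): a phone is a real object/event in the scene's world, so diegetic.
(3) is meta-diegetic: subjective to Jovan: the stall is silent and Amara hears nothing.
(4) ambient/room sound belonging to the story's physical space → diegetic.

meta-diegetic, diegetic, meta-diegetic, diegetic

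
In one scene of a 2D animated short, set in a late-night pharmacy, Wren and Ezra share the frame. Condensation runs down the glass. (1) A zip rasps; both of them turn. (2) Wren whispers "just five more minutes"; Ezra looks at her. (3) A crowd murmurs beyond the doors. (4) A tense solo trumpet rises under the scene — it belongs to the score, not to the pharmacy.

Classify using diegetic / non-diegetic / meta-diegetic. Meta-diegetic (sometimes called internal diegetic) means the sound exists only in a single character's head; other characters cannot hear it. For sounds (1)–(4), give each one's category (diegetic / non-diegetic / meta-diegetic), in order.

(1) an in-world source (a zip); characters could hear it → diegetic.
(2) is diegetic: spoken by a character present in the story world.
Sound (3): it's the actual ambient sound of the location, so diegetic.
(4) score with no on-screen or off-screen source; it exists for the audience alone → non-diegetic.

diegetic, diegetic, diegetic, non-diegetic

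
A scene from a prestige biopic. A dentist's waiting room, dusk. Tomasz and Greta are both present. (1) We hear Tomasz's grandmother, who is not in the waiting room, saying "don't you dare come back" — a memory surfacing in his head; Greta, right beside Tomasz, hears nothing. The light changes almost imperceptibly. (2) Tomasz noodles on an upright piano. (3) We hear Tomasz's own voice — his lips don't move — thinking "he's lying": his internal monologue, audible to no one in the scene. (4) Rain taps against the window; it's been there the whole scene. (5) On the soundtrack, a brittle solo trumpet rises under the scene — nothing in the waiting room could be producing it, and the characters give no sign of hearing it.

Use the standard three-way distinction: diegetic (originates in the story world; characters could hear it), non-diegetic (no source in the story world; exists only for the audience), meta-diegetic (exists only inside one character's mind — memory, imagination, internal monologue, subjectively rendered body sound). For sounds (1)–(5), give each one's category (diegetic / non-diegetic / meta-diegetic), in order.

(1) is meta-diegetic: the voice is a memory playing only inside Tomasz's mind; Greta can't hear it.
(2) is diegetic: a character is playing an upright piano on screen.
(3) is meta-diegetic: it's Tomasz's unspoken thought, heard only by the audience via his subjectivity.
(4) is diegetic: it's the actual ambient sound of the location.
(5) nothing in the waiting room produces it and the characters don't hear it — pure soundtrack → non-diegetic.

meta-diegetic, diegetic, meta-diegetic, diegetic, non-diegetic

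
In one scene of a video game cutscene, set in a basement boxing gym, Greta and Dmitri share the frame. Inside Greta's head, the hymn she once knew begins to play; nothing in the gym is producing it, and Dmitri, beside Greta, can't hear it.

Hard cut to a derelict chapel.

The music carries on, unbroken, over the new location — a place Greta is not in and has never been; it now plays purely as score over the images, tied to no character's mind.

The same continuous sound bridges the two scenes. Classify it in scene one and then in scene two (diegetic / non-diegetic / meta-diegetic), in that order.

meta-diegetic, non-diegetic

Scene one: the music exists only inside Greta's mind; Dmitri can't hear it → meta-diegetic.
Scene two: it's detached from Greta entirely and plays over unrelated images with no in-world source — conventional underscore → non-diegetic.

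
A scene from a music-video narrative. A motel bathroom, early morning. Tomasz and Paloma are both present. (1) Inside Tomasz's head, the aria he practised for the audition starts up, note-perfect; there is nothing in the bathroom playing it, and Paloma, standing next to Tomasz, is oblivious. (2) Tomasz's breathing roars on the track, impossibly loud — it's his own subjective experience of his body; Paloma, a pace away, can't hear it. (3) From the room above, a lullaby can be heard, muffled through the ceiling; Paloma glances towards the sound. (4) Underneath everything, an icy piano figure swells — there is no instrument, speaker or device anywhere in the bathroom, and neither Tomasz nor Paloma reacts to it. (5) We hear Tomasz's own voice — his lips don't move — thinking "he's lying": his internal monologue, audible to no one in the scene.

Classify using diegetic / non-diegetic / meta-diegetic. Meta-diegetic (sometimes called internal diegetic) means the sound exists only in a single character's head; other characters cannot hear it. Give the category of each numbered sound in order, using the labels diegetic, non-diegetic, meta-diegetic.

Sound (1): the music is a memory playing inside Tomasz's mind alone; no real-world source, Paloma can't hear it, so meta-diegetic.
(2) it's Tomasz's internal bodily sensation rendered as sound; only Tomasz 'hears' it → meta-diegetic.
(3) off-screen diegetic: the source is out of frame but still in the story's space → diegetic.
(4) score with no on-screen or off-screen source; it exists for the audience alone → non-diegetic.
(5) Tomasz's thought-voice: a private mental sound no other character can hear → meta-diegetic.

meta-diegetic, meta-diegetic, diegetic, non-diegetic, meta-diegetic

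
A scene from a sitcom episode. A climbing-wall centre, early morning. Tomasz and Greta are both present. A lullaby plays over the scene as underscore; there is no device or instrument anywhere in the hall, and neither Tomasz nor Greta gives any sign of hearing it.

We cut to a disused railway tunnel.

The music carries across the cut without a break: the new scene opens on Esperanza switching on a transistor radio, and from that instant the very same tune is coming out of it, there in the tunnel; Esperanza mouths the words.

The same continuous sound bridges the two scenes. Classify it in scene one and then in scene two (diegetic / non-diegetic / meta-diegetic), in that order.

Scene one: there's no in-world source anywhere and no character hears it — underscore for the audience only → non-diegetic.
Scene two: once Esperanza turns on a transistor radio, the music has a real source in the story world and Esperanza reacts to it → diegetic.

non-diegetic, diegetic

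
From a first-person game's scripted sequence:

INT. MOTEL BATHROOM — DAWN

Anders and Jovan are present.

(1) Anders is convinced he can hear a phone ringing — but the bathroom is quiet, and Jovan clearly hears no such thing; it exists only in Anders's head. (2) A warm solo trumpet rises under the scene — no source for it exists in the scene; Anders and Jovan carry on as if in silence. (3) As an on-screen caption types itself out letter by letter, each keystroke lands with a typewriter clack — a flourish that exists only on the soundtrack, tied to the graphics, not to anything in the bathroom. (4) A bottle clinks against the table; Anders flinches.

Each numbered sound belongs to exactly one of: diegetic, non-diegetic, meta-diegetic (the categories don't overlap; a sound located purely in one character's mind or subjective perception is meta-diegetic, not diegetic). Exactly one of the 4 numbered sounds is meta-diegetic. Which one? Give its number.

1

Sound (1): subjective to Anders: the bathroom is silent and Jovan hears nothing, so meta-diegetic.
(2) is non-diegetic: score with no on-screen or off-screen source; it exists for the audience alone.
(3) sound married to a title/caption — outside the diegesis by definition → non-diegetic.
(4) the sound comes from a bottle physically present in the location → diegetic.
Only (1) is meta-diegetic.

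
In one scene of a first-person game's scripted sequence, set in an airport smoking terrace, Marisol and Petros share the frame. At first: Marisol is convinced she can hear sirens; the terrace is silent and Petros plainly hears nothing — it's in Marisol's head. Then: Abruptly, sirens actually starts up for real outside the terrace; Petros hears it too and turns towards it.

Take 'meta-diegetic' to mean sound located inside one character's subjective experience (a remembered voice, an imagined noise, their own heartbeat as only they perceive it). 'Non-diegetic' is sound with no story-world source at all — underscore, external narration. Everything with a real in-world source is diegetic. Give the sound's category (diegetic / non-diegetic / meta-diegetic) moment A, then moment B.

meta-diegetic, diegetic

Moment A: only Marisol 'hears' it — imagined, in her mind → meta-diegetic.
Moment B: now there's a real external source and Petros hears it too — in the story world → diegetic.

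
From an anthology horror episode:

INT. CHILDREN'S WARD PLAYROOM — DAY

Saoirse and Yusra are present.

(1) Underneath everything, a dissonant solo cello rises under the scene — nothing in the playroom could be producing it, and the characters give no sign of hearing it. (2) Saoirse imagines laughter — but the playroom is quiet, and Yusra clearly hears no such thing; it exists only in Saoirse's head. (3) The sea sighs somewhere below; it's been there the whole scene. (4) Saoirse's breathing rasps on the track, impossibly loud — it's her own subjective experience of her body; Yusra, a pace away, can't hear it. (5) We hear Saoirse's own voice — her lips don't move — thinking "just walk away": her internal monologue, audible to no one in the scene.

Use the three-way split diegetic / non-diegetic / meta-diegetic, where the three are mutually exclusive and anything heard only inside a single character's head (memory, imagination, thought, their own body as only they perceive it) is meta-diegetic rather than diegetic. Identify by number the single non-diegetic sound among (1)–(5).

1

(1) is non-diegetic: score with no on-screen or off-screen source; it exists for the audience alone.
(2) the sound is imagined by Saoirse; nothing in the story world is producing it and Yusra can't hear it → meta-diegetic.
(3) ambient/room sound belonging to the story's physical space → diegetic.
(4) point-of-audition from inside Saoirse's body; not a sound in the room → meta-diegetic.
(5) is meta-diegetic: Saoirse's thought-voice: a private mental sound no other character can hear.
Only (1) is non-diegetic.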